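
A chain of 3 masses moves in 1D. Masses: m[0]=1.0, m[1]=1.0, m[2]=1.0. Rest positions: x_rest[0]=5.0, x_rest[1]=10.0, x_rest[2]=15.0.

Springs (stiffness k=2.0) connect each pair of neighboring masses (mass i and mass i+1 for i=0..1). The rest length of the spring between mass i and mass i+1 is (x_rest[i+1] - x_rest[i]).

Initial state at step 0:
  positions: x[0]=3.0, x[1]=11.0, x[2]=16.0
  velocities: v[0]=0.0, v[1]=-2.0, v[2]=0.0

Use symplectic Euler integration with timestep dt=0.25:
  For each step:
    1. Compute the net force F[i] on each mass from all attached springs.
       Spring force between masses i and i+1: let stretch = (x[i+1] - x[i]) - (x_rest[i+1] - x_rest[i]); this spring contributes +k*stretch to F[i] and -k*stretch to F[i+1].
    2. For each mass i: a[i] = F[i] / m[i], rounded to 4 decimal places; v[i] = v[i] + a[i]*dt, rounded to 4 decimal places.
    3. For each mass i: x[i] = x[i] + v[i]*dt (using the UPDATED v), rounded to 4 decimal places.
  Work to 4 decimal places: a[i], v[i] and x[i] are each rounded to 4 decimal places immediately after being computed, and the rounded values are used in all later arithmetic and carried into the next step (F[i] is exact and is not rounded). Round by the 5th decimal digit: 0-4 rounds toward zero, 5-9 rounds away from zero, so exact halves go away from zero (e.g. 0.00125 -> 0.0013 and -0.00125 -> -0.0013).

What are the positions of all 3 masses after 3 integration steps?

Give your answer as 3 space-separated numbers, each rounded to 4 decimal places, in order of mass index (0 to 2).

Step 0: x=[3.0000 11.0000 16.0000] v=[0.0000 -2.0000 0.0000]
Step 1: x=[3.3750 10.1250 16.0000] v=[1.5000 -3.5000 0.0000]
Step 2: x=[3.9688 9.1406 15.8906] v=[2.3750 -3.9375 -0.4375]
Step 3: x=[4.5840 8.3535 15.5625] v=[2.4609 -3.1484 -1.3125]

Answer: 4.5840 8.3535 15.5625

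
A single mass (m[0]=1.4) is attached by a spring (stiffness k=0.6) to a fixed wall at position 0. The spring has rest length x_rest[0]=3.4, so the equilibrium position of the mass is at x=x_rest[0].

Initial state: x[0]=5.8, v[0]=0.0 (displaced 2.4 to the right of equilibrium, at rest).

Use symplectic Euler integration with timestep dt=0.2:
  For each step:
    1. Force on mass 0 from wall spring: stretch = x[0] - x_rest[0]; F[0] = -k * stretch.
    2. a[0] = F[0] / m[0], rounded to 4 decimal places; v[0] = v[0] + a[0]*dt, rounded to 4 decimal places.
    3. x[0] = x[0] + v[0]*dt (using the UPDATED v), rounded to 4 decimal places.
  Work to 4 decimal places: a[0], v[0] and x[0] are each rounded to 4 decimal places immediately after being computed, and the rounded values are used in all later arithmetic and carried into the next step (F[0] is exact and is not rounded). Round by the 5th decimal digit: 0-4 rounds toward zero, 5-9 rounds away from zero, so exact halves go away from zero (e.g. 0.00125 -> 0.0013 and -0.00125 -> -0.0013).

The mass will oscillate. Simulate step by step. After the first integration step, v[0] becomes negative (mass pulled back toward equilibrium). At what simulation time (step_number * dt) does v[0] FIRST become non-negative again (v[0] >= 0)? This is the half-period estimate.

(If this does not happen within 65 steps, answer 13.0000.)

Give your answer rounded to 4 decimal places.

Step 0: x=[5.8000] v=[0.0000]
Step 1: x=[5.7589] v=[-0.2057]
Step 2: x=[5.6773] v=[-0.4079]
Step 3: x=[5.5567] v=[-0.6031]
Step 4: x=[5.3991] v=[-0.7880]
Step 5: x=[5.2072] v=[-0.9594]
Step 6: x=[4.9843] v=[-1.1143]
Step 7: x=[4.7343] v=[-1.2501]
Step 8: x=[4.4614] v=[-1.3645]
Step 9: x=[4.1703] v=[-1.4555]
Step 10: x=[3.8660] v=[-1.5215]
Step 11: x=[3.5537] v=[-1.5614]
Step 12: x=[3.2388] v=[-1.5746]
Step 13: x=[2.9266] v=[-1.5608]
Step 14: x=[2.6226] v=[-1.5202]
Step 15: x=[2.3319] v=[-1.4536]
Step 16: x=[2.0595] v=[-1.3620]
Step 17: x=[1.8101] v=[-1.2471]
Step 18: x=[1.5879] v=[-1.1108]
Step 19: x=[1.3968] v=[-0.9555]
Step 20: x=[1.2400] v=[-0.7838]
Step 21: x=[1.1203] v=[-0.5987]
Step 22: x=[1.0396] v=[-0.4033]
Step 23: x=[0.9994] v=[-0.2010]
Step 24: x=[1.0004] v=[0.0048]
First v>=0 after going negative at step 24, time=4.8000

Answer: 4.8000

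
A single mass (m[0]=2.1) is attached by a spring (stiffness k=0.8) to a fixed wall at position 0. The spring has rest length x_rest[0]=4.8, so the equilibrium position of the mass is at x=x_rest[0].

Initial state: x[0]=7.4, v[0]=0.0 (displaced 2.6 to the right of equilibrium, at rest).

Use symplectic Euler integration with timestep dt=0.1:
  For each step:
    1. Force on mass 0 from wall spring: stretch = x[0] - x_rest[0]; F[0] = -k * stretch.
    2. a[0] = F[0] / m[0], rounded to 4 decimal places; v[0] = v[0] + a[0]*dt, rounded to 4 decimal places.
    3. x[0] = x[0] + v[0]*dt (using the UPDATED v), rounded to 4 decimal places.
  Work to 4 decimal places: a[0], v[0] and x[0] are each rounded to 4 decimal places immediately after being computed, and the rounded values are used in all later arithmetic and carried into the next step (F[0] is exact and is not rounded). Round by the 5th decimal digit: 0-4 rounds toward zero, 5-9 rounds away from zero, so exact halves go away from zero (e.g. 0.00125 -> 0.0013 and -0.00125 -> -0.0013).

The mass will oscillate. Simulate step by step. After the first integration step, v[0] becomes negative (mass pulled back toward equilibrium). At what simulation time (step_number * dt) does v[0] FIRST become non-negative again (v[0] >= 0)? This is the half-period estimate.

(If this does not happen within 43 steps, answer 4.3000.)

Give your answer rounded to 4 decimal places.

Answer: 4.3000

Derivation:
Step 0: x=[7.4000] v=[0.0000]
Step 1: x=[7.3901] v=[-0.0991]
Step 2: x=[7.3703] v=[-0.1978]
Step 3: x=[7.3407] v=[-0.2957]
Step 4: x=[7.3015] v=[-0.3925]
Step 5: x=[7.2527] v=[-0.4878]
Step 6: x=[7.1946] v=[-0.5812]
Step 7: x=[7.1274] v=[-0.6724]
Step 8: x=[7.0513] v=[-0.7611]
Step 9: x=[6.9666] v=[-0.8469]
Step 10: x=[6.8737] v=[-0.9294]
Step 11: x=[6.7729] v=[-1.0084]
Step 12: x=[6.6645] v=[-1.0836]
Step 13: x=[6.5490] v=[-1.1546]
Step 14: x=[6.4269] v=[-1.2212]
Step 15: x=[6.2986] v=[-1.2832]
Step 16: x=[6.1646] v=[-1.3403]
Step 17: x=[6.0254] v=[-1.3923]
Step 18: x=[5.8815] v=[-1.4390]
Step 19: x=[5.7335] v=[-1.4802]
Step 20: x=[5.5819] v=[-1.5158]
Step 21: x=[5.4273] v=[-1.5456]
Step 22: x=[5.2704] v=[-1.5695]
Step 23: x=[5.1117] v=[-1.5874]
Step 24: x=[4.9518] v=[-1.5993]
Step 25: x=[4.7913] v=[-1.6051]
Step 26: x=[4.6308] v=[-1.6048]
Step 27: x=[4.4710] v=[-1.5984]
Step 28: x=[4.3124] v=[-1.5859]
Step 29: x=[4.1557] v=[-1.5673]
Step 30: x=[4.0014] v=[-1.5428]
Step 31: x=[3.8502] v=[-1.5124]
Step 32: x=[3.7026] v=[-1.4762]
Step 33: x=[3.5592] v=[-1.4344]
Step 34: x=[3.4205] v=[-1.3871]
Step 35: x=[3.2870] v=[-1.3346]
Step 36: x=[3.1593] v=[-1.2770]
Step 37: x=[3.0379] v=[-1.2145]
Step 38: x=[2.9232] v=[-1.1474]
Step 39: x=[2.8156] v=[-1.0759]
Step 40: x=[2.7156] v=[-1.0003]
Step 41: x=[2.6235] v=[-0.9209]
Step 42: x=[2.5397] v=[-0.8380]
Step 43: x=[2.4645] v=[-0.7519]
v[0] did not become non-negative within 43 steps; using fallback time=4.3000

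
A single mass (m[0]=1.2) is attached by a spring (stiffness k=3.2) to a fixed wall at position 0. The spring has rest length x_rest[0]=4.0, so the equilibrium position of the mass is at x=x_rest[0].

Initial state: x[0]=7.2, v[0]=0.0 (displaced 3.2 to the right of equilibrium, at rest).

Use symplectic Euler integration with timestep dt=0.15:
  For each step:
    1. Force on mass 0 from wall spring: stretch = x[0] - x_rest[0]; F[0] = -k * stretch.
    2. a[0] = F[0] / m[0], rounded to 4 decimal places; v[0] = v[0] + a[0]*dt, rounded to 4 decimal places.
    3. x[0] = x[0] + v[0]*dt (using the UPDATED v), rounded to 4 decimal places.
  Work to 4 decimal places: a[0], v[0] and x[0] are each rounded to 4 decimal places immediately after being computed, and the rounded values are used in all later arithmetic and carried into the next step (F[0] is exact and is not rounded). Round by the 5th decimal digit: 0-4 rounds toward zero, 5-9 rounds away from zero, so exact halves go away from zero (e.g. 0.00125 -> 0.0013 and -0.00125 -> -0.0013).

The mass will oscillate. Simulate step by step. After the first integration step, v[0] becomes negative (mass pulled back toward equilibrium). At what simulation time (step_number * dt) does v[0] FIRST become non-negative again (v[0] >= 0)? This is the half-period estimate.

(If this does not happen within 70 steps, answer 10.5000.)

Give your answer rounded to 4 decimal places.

Step 0: x=[7.2000] v=[0.0000]
Step 1: x=[7.0080] v=[-1.2800]
Step 2: x=[6.6355] v=[-2.4832]
Step 3: x=[6.1049] v=[-3.5374]
Step 4: x=[5.4480] v=[-4.3794]
Step 5: x=[4.7042] v=[-4.9586]
Step 6: x=[3.9182] v=[-5.2403]
Step 7: x=[3.1371] v=[-5.2076]
Step 8: x=[2.4077] v=[-4.8624]
Step 9: x=[1.7739] v=[-4.2255]
Step 10: x=[1.2736] v=[-3.3351]
Step 11: x=[0.9369] v=[-2.2445]
Step 12: x=[0.7840] v=[-1.0193]
Step 13: x=[0.8241] v=[0.2671]
First v>=0 after going negative at step 13, time=1.9500

Answer: 1.9500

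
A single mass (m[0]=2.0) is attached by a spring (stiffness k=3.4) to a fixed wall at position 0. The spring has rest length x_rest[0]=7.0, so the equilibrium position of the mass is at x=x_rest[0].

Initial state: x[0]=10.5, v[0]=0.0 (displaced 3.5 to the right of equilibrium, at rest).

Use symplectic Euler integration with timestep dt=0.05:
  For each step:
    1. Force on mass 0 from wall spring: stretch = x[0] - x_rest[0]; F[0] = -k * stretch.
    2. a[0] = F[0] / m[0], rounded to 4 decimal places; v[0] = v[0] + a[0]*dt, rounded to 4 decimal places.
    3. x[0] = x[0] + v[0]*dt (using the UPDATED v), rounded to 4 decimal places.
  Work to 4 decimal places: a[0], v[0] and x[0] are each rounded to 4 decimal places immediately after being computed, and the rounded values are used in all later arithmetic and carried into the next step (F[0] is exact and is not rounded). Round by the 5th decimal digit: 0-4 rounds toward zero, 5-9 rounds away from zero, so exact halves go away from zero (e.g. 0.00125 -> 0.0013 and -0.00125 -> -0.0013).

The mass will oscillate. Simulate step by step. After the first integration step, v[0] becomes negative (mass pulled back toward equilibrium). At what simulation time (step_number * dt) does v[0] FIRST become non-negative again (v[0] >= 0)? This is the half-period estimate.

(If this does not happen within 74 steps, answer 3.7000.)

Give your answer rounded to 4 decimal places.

Step 0: x=[10.5000] v=[0.0000]
Step 1: x=[10.4851] v=[-0.2975]
Step 2: x=[10.4554] v=[-0.5937]
Step 3: x=[10.4110] v=[-0.8874]
Step 4: x=[10.3521] v=[-1.1773]
Step 5: x=[10.2790] v=[-1.4622]
Step 6: x=[10.1920] v=[-1.7409]
Step 7: x=[10.0914] v=[-2.0122]
Step 8: x=[9.9777] v=[-2.2750]
Step 9: x=[9.8513] v=[-2.5281]
Step 10: x=[9.7128] v=[-2.7705]
Step 11: x=[9.5627] v=[-3.0011]
Step 12: x=[9.4018] v=[-3.2189]
Step 13: x=[9.2306] v=[-3.4231]
Step 14: x=[9.0500] v=[-3.6127]
Step 15: x=[8.8607] v=[-3.7870]
Step 16: x=[8.6634] v=[-3.9452]
Step 17: x=[8.4591] v=[-4.0866]
Step 18: x=[8.2486] v=[-4.2106]
Step 19: x=[8.0328] v=[-4.3167]
Step 20: x=[7.8126] v=[-4.4045]
Step 21: x=[7.5889] v=[-4.4736]
Step 22: x=[7.3627] v=[-4.5237]
Step 23: x=[7.1350] v=[-4.5545]
Step 24: x=[6.9067] v=[-4.5660]
Step 25: x=[6.6788] v=[-4.5581]
Step 26: x=[6.4523] v=[-4.5308]
Step 27: x=[6.2281] v=[-4.4842]
Step 28: x=[6.0072] v=[-4.4186]
Step 29: x=[5.7905] v=[-4.3342]
Step 30: x=[5.5789] v=[-4.2314]
Step 31: x=[5.3734] v=[-4.1106]
Step 32: x=[5.1748] v=[-3.9723]
Step 33: x=[4.9839] v=[-3.8172]
Step 34: x=[4.8016] v=[-3.6458]
Step 35: x=[4.6287] v=[-3.4589]
Step 36: x=[4.4658] v=[-3.2573]
Step 37: x=[4.3137] v=[-3.0419]
Step 38: x=[4.1730] v=[-2.8136]
Step 39: x=[4.0443] v=[-2.5733]
Step 40: x=[3.9282] v=[-2.3221]
Step 41: x=[3.8252] v=[-2.0610]
Step 42: x=[3.7356] v=[-1.7911]
Step 43: x=[3.6599] v=[-1.5136]
Step 44: x=[3.5984] v=[-1.2297]
Step 45: x=[3.5514] v=[-0.9406]
Step 46: x=[3.5190] v=[-0.6475]
Step 47: x=[3.5014] v=[-0.3516]
Step 48: x=[3.4987] v=[-0.0542]
Step 49: x=[3.5109] v=[0.2434]
First v>=0 after going negative at step 49, time=2.4500

Answer: 2.4500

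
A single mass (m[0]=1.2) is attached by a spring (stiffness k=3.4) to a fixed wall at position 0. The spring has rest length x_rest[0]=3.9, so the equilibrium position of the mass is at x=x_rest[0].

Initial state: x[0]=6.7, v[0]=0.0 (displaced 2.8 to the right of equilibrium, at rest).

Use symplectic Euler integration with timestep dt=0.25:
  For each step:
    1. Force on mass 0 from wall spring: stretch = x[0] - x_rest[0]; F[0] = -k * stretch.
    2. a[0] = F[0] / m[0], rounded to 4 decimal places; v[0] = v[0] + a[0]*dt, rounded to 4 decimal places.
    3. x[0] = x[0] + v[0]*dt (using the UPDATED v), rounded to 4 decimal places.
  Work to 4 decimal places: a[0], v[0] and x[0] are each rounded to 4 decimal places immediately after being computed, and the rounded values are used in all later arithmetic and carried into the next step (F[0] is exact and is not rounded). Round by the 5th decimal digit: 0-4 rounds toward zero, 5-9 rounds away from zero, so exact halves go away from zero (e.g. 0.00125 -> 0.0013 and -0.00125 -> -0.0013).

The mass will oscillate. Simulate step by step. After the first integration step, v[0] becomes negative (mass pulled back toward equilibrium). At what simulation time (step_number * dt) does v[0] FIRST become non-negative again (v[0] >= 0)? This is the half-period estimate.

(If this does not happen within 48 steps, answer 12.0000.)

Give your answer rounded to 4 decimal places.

Answer: 2.0000

Derivation:
Step 0: x=[6.7000] v=[0.0000]
Step 1: x=[6.2042] v=[-1.9833]
Step 2: x=[5.3003] v=[-3.6155]
Step 3: x=[4.1485] v=[-4.6074]
Step 4: x=[2.9527] v=[-4.7834]
Step 5: x=[1.9246] v=[-4.1124]
Step 6: x=[1.2463] v=[-2.7132]
Step 7: x=[1.0379] v=[-0.8335]
Step 8: x=[1.3364] v=[1.1938]
First v>=0 after going negative at step 8, time=2.0000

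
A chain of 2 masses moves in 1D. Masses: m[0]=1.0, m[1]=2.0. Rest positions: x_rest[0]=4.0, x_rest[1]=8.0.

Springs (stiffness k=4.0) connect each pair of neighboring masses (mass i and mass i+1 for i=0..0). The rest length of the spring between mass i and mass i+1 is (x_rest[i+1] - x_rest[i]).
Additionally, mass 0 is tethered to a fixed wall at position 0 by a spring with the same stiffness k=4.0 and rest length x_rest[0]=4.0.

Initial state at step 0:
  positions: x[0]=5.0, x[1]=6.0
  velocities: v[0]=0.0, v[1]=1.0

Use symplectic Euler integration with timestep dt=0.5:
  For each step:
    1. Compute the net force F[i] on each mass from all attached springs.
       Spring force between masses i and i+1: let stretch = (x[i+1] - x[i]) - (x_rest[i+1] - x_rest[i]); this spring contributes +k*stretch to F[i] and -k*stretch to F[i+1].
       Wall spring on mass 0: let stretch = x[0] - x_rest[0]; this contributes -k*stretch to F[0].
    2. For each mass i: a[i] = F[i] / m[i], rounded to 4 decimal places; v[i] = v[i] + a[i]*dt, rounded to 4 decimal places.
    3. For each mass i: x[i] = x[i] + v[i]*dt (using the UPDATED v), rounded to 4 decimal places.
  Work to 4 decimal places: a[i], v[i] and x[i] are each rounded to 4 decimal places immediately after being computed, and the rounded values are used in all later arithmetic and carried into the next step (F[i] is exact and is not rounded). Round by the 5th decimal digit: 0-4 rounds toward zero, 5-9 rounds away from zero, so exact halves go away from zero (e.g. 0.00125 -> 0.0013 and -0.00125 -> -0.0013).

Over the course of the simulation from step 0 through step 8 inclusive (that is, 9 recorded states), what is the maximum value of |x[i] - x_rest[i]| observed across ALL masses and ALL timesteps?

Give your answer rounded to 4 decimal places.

Step 0: x=[5.0000 6.0000] v=[0.0000 1.0000]
Step 1: x=[1.0000 8.0000] v=[-8.0000 4.0000]
Step 2: x=[3.0000 8.5000] v=[4.0000 1.0000]
Step 3: x=[7.5000 8.2500] v=[9.0000 -0.5000]
Step 4: x=[5.2500 9.6250] v=[-4.5000 2.7500]
Step 5: x=[2.1250 10.8125] v=[-6.2500 2.3750]
Step 6: x=[5.5625 9.6563] v=[6.8750 -2.3125]
Step 7: x=[7.5313 8.4532] v=[3.9376 -2.4063]
Step 8: x=[2.8907 8.7891] v=[-9.2812 0.6718]
Max displacement = 3.5313

Answer: 3.5313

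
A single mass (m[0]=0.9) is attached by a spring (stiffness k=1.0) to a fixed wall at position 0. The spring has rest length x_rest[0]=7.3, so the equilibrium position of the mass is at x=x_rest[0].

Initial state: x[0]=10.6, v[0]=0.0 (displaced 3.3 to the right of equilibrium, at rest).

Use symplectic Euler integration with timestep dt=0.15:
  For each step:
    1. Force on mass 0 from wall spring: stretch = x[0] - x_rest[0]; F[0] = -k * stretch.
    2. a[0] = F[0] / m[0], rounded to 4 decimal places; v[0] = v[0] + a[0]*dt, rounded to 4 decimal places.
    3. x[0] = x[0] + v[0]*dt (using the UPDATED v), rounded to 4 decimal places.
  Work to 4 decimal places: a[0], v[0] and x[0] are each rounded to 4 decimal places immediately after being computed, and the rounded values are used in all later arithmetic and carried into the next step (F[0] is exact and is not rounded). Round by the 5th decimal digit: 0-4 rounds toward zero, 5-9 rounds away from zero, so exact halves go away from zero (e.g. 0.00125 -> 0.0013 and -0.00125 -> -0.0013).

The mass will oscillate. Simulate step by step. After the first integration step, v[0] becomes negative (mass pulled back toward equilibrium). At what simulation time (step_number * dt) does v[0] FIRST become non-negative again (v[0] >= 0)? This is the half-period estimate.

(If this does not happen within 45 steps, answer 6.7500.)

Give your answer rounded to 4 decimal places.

Step 0: x=[10.6000] v=[0.0000]
Step 1: x=[10.5175] v=[-0.5500]
Step 2: x=[10.3546] v=[-1.0863]
Step 3: x=[10.1153] v=[-1.5954]
Step 4: x=[9.8056] v=[-2.0646]
Step 5: x=[9.4333] v=[-2.4822]
Step 6: x=[9.0076] v=[-2.8377]
Step 7: x=[8.5393] v=[-3.1223]
Step 8: x=[8.0400] v=[-3.3289]
Step 9: x=[7.5222] v=[-3.4522]
Step 10: x=[6.9988] v=[-3.4892]
Step 11: x=[6.4830] v=[-3.4390]
Step 12: x=[5.9876] v=[-3.3028]
Step 13: x=[5.5250] v=[-3.0841]
Step 14: x=[5.1068] v=[-2.7883]
Step 15: x=[4.7434] v=[-2.4228]
Step 16: x=[4.4439] v=[-1.9967]
Step 17: x=[4.2158] v=[-1.5207]
Step 18: x=[4.0648] v=[-1.0067]
Step 19: x=[3.9947] v=[-0.4675]
Step 20: x=[4.0072] v=[0.0834]
First v>=0 after going negative at step 20, time=3.0000

Answer: 3.0000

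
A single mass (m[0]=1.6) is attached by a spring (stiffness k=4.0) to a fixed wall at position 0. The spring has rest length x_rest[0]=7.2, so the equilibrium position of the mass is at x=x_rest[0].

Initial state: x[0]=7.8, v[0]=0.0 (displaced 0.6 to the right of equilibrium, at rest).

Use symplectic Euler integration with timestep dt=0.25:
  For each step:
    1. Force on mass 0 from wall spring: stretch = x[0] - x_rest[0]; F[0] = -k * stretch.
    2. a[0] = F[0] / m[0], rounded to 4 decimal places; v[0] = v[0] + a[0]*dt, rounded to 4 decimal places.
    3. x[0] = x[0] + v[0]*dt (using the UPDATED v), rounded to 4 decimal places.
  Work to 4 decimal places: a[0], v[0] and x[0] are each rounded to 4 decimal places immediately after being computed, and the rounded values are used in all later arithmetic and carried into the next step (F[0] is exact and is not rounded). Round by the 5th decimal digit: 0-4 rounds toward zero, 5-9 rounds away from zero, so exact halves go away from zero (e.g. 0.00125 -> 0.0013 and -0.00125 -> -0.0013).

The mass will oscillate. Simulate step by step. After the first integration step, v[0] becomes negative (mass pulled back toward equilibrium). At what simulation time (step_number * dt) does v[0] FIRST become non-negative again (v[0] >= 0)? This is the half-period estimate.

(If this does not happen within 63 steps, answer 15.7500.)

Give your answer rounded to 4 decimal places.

Answer: 2.0000

Derivation:
Step 0: x=[7.8000] v=[0.0000]
Step 1: x=[7.7063] v=[-0.3750]
Step 2: x=[7.5334] v=[-0.6915]
Step 3: x=[7.3084] v=[-0.8999]
Step 4: x=[7.0665] v=[-0.9677]
Step 5: x=[6.8454] v=[-0.8843]
Step 6: x=[6.6797] v=[-0.6627]
Step 7: x=[6.5953] v=[-0.3375]
Step 8: x=[6.6054] v=[0.0405]
First v>=0 after going negative at step 8, time=2.0000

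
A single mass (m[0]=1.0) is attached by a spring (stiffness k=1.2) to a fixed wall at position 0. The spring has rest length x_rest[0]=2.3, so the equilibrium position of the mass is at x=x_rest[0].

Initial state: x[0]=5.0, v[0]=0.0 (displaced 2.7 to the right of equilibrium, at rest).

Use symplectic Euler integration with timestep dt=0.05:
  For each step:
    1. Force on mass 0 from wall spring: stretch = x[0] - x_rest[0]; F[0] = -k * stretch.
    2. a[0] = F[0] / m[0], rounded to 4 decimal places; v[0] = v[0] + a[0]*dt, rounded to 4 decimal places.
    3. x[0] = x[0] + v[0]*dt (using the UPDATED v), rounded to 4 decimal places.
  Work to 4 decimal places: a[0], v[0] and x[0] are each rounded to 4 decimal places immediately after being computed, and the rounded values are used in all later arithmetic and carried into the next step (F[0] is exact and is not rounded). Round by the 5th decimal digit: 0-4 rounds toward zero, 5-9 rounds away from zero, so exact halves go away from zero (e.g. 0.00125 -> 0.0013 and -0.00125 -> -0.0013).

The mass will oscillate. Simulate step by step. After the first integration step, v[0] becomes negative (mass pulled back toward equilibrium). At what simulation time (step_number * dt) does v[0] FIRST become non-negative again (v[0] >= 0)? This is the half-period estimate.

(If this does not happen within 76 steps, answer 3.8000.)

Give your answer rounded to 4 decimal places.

Answer: 2.9000

Derivation:
Step 0: x=[5.0000] v=[0.0000]
Step 1: x=[4.9919] v=[-0.1620]
Step 2: x=[4.9757] v=[-0.3235]
Step 3: x=[4.9515] v=[-0.4840]
Step 4: x=[4.9193] v=[-0.6431]
Step 5: x=[4.8793] v=[-0.8003]
Step 6: x=[4.8315] v=[-0.9551]
Step 7: x=[4.7762] v=[-1.1070]
Step 8: x=[4.7134] v=[-1.2556]
Step 9: x=[4.6434] v=[-1.4004]
Step 10: x=[4.5664] v=[-1.5410]
Step 11: x=[4.4826] v=[-1.6770]
Step 12: x=[4.3922] v=[-1.8080]
Step 13: x=[4.2955] v=[-1.9335]
Step 14: x=[4.1928] v=[-2.0532]
Step 15: x=[4.0845] v=[-2.1668]
Step 16: x=[3.9708] v=[-2.2739]
Step 17: x=[3.8521] v=[-2.3742]
Step 18: x=[3.7287] v=[-2.4673]
Step 19: x=[3.6011] v=[-2.5530]
Step 20: x=[3.4695] v=[-2.6311]
Step 21: x=[3.3344] v=[-2.7013]
Step 22: x=[3.1962] v=[-2.7634]
Step 23: x=[3.0553] v=[-2.8172]
Step 24: x=[2.9122] v=[-2.8625]
Step 25: x=[2.7672] v=[-2.8992]
Step 26: x=[2.6208] v=[-2.9272]
Step 27: x=[2.4735] v=[-2.9465]
Step 28: x=[2.3257] v=[-2.9569]
Step 29: x=[2.1778] v=[-2.9584]
Step 30: x=[2.0302] v=[-2.9511]
Step 31: x=[1.8835] v=[-2.9349]
Step 32: x=[1.7380] v=[-2.9099]
Step 33: x=[1.5942] v=[-2.8762]
Step 34: x=[1.4525] v=[-2.8339]
Step 35: x=[1.3133] v=[-2.7831]
Step 36: x=[1.1771] v=[-2.7239]
Step 37: x=[1.0443] v=[-2.6565]
Step 38: x=[0.9152] v=[-2.5812]
Step 39: x=[0.7903] v=[-2.4981]
Step 40: x=[0.6699] v=[-2.4075]
Step 41: x=[0.5544] v=[-2.3097]
Step 42: x=[0.4442] v=[-2.2050]
Step 43: x=[0.3395] v=[-2.0937]
Step 44: x=[0.2407] v=[-1.9761]
Step 45: x=[0.1481] v=[-1.8525]
Step 46: x=[0.0619] v=[-1.7234]
Step 47: x=[-0.0176] v=[-1.5891]
Step 48: x=[-0.0901] v=[-1.4500]
Step 49: x=[-0.1554] v=[-1.3066]
Step 50: x=[-0.2134] v=[-1.1593]
Step 51: x=[-0.2638] v=[-1.0085]
Step 52: x=[-0.3065] v=[-0.8547]
Step 53: x=[-0.3414] v=[-0.6983]
Step 54: x=[-0.3684] v=[-0.5398]
Step 55: x=[-0.3874] v=[-0.3797]
Step 56: x=[-0.3983] v=[-0.2185]
Step 57: x=[-0.4011] v=[-0.0566]
Step 58: x=[-0.3958] v=[0.1055]
First v>=0 after going negative at step 58, time=2.9000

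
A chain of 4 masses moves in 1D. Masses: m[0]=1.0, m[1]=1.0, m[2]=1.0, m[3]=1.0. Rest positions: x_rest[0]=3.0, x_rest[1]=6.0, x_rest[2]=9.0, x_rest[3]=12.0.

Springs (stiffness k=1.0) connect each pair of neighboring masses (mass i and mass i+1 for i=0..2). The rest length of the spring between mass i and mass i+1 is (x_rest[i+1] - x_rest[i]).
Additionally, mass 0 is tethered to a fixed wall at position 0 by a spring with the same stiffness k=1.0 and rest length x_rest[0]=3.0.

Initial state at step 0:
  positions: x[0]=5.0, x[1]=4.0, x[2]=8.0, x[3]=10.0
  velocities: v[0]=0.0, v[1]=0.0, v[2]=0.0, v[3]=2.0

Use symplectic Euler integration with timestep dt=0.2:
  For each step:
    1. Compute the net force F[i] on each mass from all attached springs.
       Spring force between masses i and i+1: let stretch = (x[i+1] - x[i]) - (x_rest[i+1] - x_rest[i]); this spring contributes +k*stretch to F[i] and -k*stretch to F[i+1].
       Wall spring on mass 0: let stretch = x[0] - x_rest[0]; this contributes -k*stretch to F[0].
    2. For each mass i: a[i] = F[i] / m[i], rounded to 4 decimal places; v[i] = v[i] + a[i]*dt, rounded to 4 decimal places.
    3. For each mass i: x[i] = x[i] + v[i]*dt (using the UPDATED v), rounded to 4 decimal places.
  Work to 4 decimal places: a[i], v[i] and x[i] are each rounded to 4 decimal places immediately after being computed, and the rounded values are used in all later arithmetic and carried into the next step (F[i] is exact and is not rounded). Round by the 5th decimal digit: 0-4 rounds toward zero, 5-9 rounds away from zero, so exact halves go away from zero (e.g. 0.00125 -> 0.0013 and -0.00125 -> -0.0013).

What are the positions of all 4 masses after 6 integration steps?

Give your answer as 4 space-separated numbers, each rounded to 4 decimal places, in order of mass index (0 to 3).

Answer: 1.6040 6.5298 7.6977 12.4751

Derivation:
Step 0: x=[5.0000 4.0000 8.0000 10.0000] v=[0.0000 0.0000 0.0000 2.0000]
Step 1: x=[4.7600 4.2000 7.9200 10.4400] v=[-1.2000 1.0000 -0.4000 2.2000]
Step 2: x=[4.3072 4.5712 7.7920 10.8992] v=[-2.2640 1.8560 -0.6400 2.2960]
Step 3: x=[3.6927 5.0607 7.6595 11.3541] v=[-3.0726 2.4474 -0.6627 2.2746]
Step 4: x=[2.9852 5.5994 7.5708 11.7812] v=[-3.5375 2.6936 -0.4435 2.1357]
Step 5: x=[2.2629 6.1124 7.5717 12.1599] v=[-3.6117 2.5650 0.0043 1.8936]
Step 6: x=[1.6040 6.5298 7.6977 12.4751] v=[-3.2944 2.0870 0.6301 1.5760]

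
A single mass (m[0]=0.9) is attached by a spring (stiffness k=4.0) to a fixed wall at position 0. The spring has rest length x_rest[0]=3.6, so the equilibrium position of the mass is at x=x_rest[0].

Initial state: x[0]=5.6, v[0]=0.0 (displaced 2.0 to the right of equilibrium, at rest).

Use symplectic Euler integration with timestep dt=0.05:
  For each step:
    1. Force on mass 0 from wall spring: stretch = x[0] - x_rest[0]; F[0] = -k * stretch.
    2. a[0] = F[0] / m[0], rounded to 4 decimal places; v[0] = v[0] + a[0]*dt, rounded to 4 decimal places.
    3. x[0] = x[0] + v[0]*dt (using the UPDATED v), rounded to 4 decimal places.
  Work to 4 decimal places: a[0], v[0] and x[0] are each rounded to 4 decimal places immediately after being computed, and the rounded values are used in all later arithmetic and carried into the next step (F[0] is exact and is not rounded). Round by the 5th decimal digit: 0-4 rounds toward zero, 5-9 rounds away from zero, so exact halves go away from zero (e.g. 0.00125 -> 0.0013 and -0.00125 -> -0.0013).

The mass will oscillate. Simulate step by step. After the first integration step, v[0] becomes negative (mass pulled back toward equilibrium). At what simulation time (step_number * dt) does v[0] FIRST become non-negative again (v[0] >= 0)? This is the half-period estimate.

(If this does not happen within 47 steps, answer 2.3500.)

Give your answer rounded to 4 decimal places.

Step 0: x=[5.6000] v=[0.0000]
Step 1: x=[5.5778] v=[-0.4444]
Step 2: x=[5.5336] v=[-0.8839]
Step 3: x=[5.4679] v=[-1.3136]
Step 4: x=[5.3815] v=[-1.7287]
Step 5: x=[5.2753] v=[-2.1246]
Step 6: x=[5.1505] v=[-2.4969]
Step 7: x=[5.0084] v=[-2.8415]
Step 8: x=[4.8507] v=[-3.1545]
Step 9: x=[4.6791] v=[-3.4324]
Step 10: x=[4.4955] v=[-3.6722]
Step 11: x=[4.3019] v=[-3.8712]
Step 12: x=[4.1005] v=[-4.0272]
Step 13: x=[3.8936] v=[-4.1384]
Step 14: x=[3.6834] v=[-4.2036]
Step 15: x=[3.4723] v=[-4.2221]
Step 16: x=[3.2626] v=[-4.1937]
Step 17: x=[3.0567] v=[-4.1187]
Step 18: x=[2.8568] v=[-3.9980]
Step 19: x=[2.6652] v=[-3.8328]
Step 20: x=[2.4839] v=[-3.6251]
Step 21: x=[2.3150] v=[-3.3771]
Step 22: x=[2.1604] v=[-3.0915]
Step 23: x=[2.0218] v=[-2.7716]
Step 24: x=[1.9008] v=[-2.4209]
Step 25: x=[1.7986] v=[-2.0433]
Step 26: x=[1.7165] v=[-1.6430]
Step 27: x=[1.6553] v=[-1.2244]
Step 28: x=[1.6157] v=[-0.7922]
Step 29: x=[1.5981] v=[-0.3512]
Step 30: x=[1.6028] v=[0.0937]
First v>=0 after going negative at step 30, time=1.5000

Answer: 1.5000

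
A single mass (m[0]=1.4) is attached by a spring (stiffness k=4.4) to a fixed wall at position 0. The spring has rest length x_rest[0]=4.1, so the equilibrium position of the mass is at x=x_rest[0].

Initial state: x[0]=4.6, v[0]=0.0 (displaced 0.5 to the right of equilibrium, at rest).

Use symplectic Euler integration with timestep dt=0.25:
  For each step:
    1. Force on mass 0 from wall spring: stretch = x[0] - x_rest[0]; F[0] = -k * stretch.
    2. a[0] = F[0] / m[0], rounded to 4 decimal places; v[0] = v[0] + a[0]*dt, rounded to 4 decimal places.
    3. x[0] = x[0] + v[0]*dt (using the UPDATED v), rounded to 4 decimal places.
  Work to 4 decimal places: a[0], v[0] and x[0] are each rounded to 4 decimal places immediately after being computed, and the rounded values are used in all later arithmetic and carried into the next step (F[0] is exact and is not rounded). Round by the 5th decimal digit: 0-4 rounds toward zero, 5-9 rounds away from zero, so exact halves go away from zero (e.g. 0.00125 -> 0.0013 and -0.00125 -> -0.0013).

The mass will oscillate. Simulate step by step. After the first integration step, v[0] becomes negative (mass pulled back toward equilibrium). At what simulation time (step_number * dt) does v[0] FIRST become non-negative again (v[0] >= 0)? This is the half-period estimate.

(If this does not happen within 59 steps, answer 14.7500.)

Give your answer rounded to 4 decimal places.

Step 0: x=[4.6000] v=[0.0000]
Step 1: x=[4.5018] v=[-0.3929]
Step 2: x=[4.3247] v=[-0.7086]
Step 3: x=[4.1034] v=[-0.8852]
Step 4: x=[3.8814] v=[-0.8879]
Step 5: x=[3.7024] v=[-0.7162]
Step 6: x=[3.6015] v=[-0.4038]
Step 7: x=[3.5985] v=[-0.0121]
Step 8: x=[3.6940] v=[0.3819]
First v>=0 after going negative at step 8, time=2.0000

Answer: 2.0000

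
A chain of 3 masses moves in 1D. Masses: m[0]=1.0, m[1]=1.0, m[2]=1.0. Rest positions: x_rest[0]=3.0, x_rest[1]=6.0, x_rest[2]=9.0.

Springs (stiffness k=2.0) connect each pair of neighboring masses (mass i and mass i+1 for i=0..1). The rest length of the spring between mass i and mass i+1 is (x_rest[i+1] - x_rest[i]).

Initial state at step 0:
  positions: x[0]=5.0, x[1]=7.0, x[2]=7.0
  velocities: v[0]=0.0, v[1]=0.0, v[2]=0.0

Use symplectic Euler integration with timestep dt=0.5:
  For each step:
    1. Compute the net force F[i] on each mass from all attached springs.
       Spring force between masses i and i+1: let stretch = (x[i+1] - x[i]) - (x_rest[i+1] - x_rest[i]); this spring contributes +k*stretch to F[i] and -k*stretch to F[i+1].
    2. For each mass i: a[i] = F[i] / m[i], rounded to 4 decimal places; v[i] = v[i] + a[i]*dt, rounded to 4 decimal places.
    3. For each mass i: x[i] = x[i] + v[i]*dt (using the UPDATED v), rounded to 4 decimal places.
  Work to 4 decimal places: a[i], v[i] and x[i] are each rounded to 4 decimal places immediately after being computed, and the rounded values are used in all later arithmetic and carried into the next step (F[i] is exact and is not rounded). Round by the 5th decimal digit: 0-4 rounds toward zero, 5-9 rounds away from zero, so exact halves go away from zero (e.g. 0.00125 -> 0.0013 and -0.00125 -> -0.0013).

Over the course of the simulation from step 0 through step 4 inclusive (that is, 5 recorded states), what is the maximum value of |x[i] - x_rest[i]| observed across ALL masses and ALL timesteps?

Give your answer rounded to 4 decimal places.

Step 0: x=[5.0000 7.0000 7.0000] v=[0.0000 0.0000 0.0000]
Step 1: x=[4.5000 6.0000 8.5000] v=[-1.0000 -2.0000 3.0000]
Step 2: x=[3.2500 5.5000 10.2500] v=[-2.5000 -1.0000 3.5000]
Step 3: x=[1.6250 6.2500 11.1250] v=[-3.2500 1.5000 1.7500]
Step 4: x=[0.8125 7.1250 11.0625] v=[-1.6250 1.7500 -0.1250]
Max displacement = 2.1875

Answer: 2.1875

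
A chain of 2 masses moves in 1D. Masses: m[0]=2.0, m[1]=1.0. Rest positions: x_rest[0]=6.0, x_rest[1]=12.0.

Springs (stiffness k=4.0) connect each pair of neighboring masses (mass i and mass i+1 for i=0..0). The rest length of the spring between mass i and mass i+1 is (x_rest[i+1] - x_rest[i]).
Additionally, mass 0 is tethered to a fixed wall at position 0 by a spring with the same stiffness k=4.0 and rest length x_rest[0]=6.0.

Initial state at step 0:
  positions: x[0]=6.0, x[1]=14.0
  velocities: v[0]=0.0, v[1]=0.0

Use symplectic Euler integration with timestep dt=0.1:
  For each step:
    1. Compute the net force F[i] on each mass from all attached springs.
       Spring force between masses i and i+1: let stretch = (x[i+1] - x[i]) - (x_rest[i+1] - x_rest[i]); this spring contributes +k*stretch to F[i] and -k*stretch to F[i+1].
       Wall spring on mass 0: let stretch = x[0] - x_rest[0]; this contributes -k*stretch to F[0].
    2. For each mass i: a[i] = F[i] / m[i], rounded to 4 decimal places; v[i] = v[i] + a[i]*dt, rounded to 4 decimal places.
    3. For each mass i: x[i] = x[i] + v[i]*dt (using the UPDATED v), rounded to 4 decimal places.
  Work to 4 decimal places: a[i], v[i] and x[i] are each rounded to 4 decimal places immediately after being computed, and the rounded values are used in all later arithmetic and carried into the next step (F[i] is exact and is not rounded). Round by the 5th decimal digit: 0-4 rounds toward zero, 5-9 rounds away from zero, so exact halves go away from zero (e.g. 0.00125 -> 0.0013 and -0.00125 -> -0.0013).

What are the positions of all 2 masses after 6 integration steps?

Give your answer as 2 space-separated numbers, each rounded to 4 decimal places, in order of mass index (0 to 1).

Step 0: x=[6.0000 14.0000] v=[0.0000 0.0000]
Step 1: x=[6.0400 13.9200] v=[0.4000 -0.8000]
Step 2: x=[6.1168 13.7648] v=[0.7680 -1.5520]
Step 3: x=[6.2242 13.5437] v=[1.0742 -2.2112]
Step 4: x=[6.3535 13.2698] v=[1.2933 -2.7390]
Step 5: x=[6.4941 12.9593] v=[1.4059 -3.1055]
Step 6: x=[6.6341 12.6301] v=[1.4001 -3.2916]

Answer: 6.6341 12.6301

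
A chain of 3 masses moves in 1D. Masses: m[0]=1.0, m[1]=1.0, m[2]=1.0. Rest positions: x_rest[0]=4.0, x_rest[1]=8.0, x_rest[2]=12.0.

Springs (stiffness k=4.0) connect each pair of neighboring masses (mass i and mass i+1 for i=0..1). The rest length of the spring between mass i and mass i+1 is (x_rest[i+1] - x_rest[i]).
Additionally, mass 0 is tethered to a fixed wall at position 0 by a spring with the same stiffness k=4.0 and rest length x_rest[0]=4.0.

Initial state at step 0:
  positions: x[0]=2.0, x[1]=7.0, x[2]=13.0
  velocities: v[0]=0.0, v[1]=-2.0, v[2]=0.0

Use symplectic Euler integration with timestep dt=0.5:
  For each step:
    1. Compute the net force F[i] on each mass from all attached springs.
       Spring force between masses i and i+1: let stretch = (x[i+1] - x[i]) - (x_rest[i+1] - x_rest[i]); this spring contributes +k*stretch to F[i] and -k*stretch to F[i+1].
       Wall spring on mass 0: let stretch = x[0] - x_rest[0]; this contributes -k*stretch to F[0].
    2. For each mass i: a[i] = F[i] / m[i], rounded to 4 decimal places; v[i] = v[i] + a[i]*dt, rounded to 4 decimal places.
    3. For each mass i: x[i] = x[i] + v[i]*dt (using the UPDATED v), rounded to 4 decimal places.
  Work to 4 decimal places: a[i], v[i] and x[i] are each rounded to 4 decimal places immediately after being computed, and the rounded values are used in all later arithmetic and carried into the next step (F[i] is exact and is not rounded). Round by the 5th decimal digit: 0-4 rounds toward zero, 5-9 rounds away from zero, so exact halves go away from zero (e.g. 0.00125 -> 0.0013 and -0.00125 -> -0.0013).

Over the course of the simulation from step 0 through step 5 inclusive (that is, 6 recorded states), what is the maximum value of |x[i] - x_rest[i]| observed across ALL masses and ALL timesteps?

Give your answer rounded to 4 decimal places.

Answer: 3.0000

Derivation:
Step 0: x=[2.0000 7.0000 13.0000] v=[0.0000 -2.0000 0.0000]
Step 1: x=[5.0000 7.0000 11.0000] v=[6.0000 0.0000 -4.0000]
Step 2: x=[5.0000 9.0000 9.0000] v=[0.0000 4.0000 -4.0000]
Step 3: x=[4.0000 7.0000 11.0000] v=[-2.0000 -4.0000 4.0000]
Step 4: x=[2.0000 6.0000 13.0000] v=[-4.0000 -2.0000 4.0000]
Step 5: x=[2.0000 8.0000 12.0000] v=[0.0000 4.0000 -2.0000]
Max displacement = 3.0000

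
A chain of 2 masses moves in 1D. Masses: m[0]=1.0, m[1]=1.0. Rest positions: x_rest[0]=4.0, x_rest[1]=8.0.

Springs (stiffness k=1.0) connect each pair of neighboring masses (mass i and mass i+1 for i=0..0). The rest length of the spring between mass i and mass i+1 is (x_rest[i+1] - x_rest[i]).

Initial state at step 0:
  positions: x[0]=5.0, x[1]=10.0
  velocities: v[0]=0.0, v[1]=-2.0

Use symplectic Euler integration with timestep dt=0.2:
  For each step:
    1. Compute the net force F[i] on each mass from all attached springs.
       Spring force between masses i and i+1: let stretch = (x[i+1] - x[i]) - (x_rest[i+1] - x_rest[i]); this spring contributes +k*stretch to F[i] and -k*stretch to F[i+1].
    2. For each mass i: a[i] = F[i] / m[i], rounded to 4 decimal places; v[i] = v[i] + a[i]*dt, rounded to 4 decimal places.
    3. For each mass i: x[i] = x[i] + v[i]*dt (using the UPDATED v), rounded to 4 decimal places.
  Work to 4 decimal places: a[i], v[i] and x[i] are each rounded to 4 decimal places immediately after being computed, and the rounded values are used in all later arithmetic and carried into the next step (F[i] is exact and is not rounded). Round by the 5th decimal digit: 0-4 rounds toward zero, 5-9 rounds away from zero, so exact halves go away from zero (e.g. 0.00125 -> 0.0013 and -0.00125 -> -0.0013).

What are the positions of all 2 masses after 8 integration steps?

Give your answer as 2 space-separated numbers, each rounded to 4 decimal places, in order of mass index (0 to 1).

Answer: 4.8231 6.9769

Derivation:
Step 0: x=[5.0000 10.0000] v=[0.0000 -2.0000]
Step 1: x=[5.0400 9.5600] v=[0.2000 -2.2000]
Step 2: x=[5.1008 9.0992] v=[0.3040 -2.3040]
Step 3: x=[5.1615 8.6385] v=[0.3037 -2.3037]
Step 4: x=[5.2013 8.1987] v=[0.1991 -2.1991]
Step 5: x=[5.2010 7.7990] v=[-0.0014 -1.9986]
Step 6: x=[5.1446 7.4554] v=[-0.2818 -1.7182]
Step 7: x=[5.0207 7.1793] v=[-0.6196 -1.3804]
Step 8: x=[4.8231 6.9769] v=[-0.9879 -1.0121]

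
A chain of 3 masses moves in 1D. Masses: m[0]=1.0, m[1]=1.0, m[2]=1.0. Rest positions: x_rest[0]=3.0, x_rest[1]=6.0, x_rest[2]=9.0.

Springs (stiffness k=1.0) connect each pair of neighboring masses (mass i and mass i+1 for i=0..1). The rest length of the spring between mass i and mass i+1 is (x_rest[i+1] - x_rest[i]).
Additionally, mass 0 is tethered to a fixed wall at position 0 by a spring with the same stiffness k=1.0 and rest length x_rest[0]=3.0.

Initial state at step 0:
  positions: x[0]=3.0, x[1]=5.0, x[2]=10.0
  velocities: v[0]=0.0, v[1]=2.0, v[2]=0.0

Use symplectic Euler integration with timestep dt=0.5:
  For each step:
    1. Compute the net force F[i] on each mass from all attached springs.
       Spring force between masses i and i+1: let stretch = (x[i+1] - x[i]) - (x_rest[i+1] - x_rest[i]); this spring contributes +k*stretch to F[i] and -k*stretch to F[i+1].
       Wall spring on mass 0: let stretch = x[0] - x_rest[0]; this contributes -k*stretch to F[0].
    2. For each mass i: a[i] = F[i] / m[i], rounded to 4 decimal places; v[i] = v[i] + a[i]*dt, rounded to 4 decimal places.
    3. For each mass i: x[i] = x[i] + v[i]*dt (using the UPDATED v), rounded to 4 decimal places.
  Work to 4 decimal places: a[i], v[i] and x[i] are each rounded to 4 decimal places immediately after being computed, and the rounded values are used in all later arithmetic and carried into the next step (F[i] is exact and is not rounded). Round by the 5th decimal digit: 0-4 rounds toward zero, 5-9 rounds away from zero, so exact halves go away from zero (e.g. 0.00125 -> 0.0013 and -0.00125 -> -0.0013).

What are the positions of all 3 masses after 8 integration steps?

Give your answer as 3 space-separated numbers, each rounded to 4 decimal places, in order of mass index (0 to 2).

Answer: 2.4460 7.8547 11.2406

Derivation:
Step 0: x=[3.0000 5.0000 10.0000] v=[0.0000 2.0000 0.0000]
Step 1: x=[2.7500 6.7500 9.5000] v=[-0.5000 3.5000 -1.0000]
Step 2: x=[2.8125 8.1875 9.0625] v=[0.1250 2.8750 -0.8750]
Step 3: x=[3.5157 8.5000 9.1563] v=[1.4063 0.6250 0.1875]
Step 4: x=[4.5860 7.7305 9.8360] v=[2.1406 -1.5390 1.3594]
Step 5: x=[5.2960 6.7013 10.7394] v=[1.4199 -2.0585 1.8067]
Step 6: x=[5.0333 6.3303 11.3833] v=[-0.5255 -0.7421 1.2877]
Step 7: x=[3.8365 6.8983 11.5139] v=[-2.3937 1.1359 0.2612]
Step 8: x=[2.4460 7.8547 11.2406] v=[-2.7811 1.9128 -0.5466]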